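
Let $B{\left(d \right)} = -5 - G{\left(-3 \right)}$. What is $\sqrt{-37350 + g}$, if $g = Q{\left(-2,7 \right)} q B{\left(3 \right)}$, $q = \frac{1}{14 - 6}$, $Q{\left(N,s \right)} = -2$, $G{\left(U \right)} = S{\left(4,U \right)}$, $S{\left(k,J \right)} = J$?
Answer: $\frac{i \sqrt{149398}}{2} \approx 193.26 i$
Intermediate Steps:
$G{\left(U \right)} = U$
$q = \frac{1}{8} \approx 0.125$
$B{\left(d \right)} = -2$ ($B{\left(d \right)} = -5 - -3 = -5 + 3 = -2$)
$g = \frac{1}{2}$ ($g = \left(-2\right) \frac{1}{8} \left(-2\right) = \left(- \frac{1}{4}\right) \left(-2\right) = \frac{1}{2} \approx 0.5$)
$\sqrt{-37350 + g} = \sqrt{-37350 + \frac{1}{2}} = \sqrt{- \frac{74699}{2}} = \frac{i \sqrt{149398}}{2}$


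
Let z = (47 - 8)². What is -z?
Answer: -1521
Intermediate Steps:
z = 1521 (z = 39² = 1521)
-z = -1*1521 = -1521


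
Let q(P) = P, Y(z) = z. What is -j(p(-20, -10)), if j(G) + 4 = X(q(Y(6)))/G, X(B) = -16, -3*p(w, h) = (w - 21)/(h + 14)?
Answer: 356/41 ≈ 8.6829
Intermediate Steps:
p(w, h) = -(-21 + w)/(3*(14 + h)) (p(w, h) = -(w - 21)/(3*(h + 14)) = -(-21 + w)/(3*(14 + h)))
j(G) = -4 - 16/G
-j(p(-20, -10)) = -(-4 - 16*3*(14 - 10)/(21 - 1*(-20))) = -(-4 - 16*12/(21 + 20)) = -(-4 - 16/((1/3)*(1/4)*41)) = -(-4 - 16/41/12) = -(-4 - 16*12/41) = -(-4 - 192/41) = -1*(-356/41) = 356/41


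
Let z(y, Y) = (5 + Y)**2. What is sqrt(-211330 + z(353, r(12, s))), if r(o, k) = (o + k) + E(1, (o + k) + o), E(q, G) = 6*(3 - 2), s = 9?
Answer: I*sqrt(210306) ≈ 458.59*I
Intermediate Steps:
E(q, G) = 6 (E(q, G) = 6*1 = 6)
r(o, k) = 6 + k + o (r(o, k) = (o + k) + 6 = (k + o) + 6 = 6 + k + o)
sqrt(-211330 + z(353, r(12, s))) = sqrt(-211330 + (5 + (6 + 9 + 12))**2) = sqrt(-211330 + (5 + 27)**2) = sqrt(-211330 + 32**2) = sqrt(-211330 + 1024) = sqrt(-210306) = I*sqrt(210306)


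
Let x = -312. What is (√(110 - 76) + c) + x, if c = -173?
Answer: -485 + √34 ≈ -479.17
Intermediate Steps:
(√(110 - 76) + c) + x = (√(110 - 76) - 173) - 312 = (√34 - 173) - 312 = (-173 + √34) - 312 = -485 + √34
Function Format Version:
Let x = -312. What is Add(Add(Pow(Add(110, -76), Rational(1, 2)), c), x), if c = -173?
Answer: Add(-485, Pow(34, Rational(1, 2))) ≈ -479.17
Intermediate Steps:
Add(Add(Pow(Add(110, -76), Rational(1, 2)), c), x) = Add(Add(Pow(Add(110, -76), Rational(1, 2)), -173), -312) = Add(Add(Pow(34, Rational(1, 2)), -173), -312) = Add(Add(-173, Pow(34, Rational(1, 2))), -312) = Add(-485, Pow(34, Rational(1, 2)))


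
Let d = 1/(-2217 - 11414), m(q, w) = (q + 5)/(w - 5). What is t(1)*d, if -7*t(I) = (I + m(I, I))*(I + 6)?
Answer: -1/27262 ≈ -3.6681e-5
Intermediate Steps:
m(q, w) = (5 + q)/(-5 + w)
d = -1/13631 (d = 1/(-13631) = -1/13631 ≈ -7.3362e-5)
t(I) = -(6 + I)*(I + (5 + I)/(-5 + I))/7 (t(I) = -(I + (5 + I)/(-5 + I))*(I + 6)/7 = -(I + (5 + I)/(-5 + I))*(6 + I)/7 = -(6 + I)*(I + (5 + I)/(-5 + I))/7)
t(1)*d = ((-30 - 1*1³ - 2*1² + 19*1)/(7*(-5 + 1)))*(-1/13631) = ((⅐)*(-30 - 1*1 - 2*1 + 19)/(-4))*(-1/13631) = ((⅐)*(-¼)*(-30 - 1 - 2 + 19))*(-1/13631) = ((⅐)*(-¼)*(-14))*(-1/13631) = (½)*(-1/13631) = -1/27262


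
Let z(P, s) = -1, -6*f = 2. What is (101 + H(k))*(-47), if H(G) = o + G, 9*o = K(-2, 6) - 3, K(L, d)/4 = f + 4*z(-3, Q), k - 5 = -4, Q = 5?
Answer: -126571/27 ≈ -4687.8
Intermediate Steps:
f = -1/3 (f = -1/6*2 = -1/3 ≈ -0.33333)
k = 1 (k = 5 - 4 = 1)
K(L, d) = -52/3 (K(L, d) = 4*(-1/3 + 4*(-1)) = 4*(-1/3 - 4) = 4*(-13/3) = -52/3)
o = -61/27 (o = (-52/3 - 3)/9 = (1/9)*(-61/3) = -61/27 ≈ -2.2593)
H(G) = -61/27 + G
(101 + H(k))*(-47) = (101 + (-61/27 + 1))*(-47) = (101 - 34/27)*(-47) = (2693/27)*(-47) = -126571/27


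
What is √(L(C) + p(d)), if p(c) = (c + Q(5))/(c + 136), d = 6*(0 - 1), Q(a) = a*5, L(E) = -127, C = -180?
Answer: I*√2143830/130 ≈ 11.263*I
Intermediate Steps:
Q(a) = 5*a
d = -6 (d = 6*(-1) = -6)
p(c) = (25 + c)/(136 + c) (p(c) = (c + 5*5)/(c + 136) = (c + 25)/(136 + c) = (25 + c)/(136 + c))
√(L(C) + p(d)) = √(-127 + (25 - 6)/(136 - 6)) = √(-127 + 19/130) = √(-16491/130) = I*√2143830/130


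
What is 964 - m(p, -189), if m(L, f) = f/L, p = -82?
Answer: 78859/82 ≈ 961.70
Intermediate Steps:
964 - m(p, -189) = 964 - (-189)/(-82) = 964 - (-189)*(-1)/82 = 964 - 1*189/82 = 964 - 189/82 = 78859/82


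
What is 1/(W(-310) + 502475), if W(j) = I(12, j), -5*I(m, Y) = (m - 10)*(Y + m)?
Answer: 5/2512971 ≈ 1.9897e-6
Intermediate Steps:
I(m, Y) = -(-10 + m)*(Y + m)/5 (I(m, Y) = -(m - 10)*(Y + m)/5 = -(-10 + m)*(Y + m)/5)
W(j) = -24/5 - 2*j/5 (W(j) = 2*j + 2*12 - 1/5*12**2 - 1/5*j*12 = 2*j + 24 - 1/5*144 - 12*j/5 = 2*j + 24 - 144/5 - 12*j/5 = -24/5 - 2*j/5)
1/(W(-310) + 502475) = 1/((-24/5 - 2/5*(-310)) + 502475) = 1/((-24/5 + 124) + 502475) = 1/(596/5 + 502475) = 1/(2512971/5) = 5/2512971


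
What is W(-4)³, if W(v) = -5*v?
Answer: 8000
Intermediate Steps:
W(v) = -5*v
W(-4)³ = (-5*(-4))³ = 20³ = 8000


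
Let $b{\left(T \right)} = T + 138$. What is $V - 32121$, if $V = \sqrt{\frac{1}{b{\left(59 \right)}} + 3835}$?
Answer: $-32121 + \frac{6 \sqrt{4134242}}{197} \approx -32059.0$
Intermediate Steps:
$b{\left(T \right)} = 138 + T$
$V = \frac{6 \sqrt{4134242}}{197}$ ($V = \sqrt{\frac{1}{138 + 59} + 3835} = \sqrt{\frac{1}{197} + 3835} = \sqrt{\frac{755496}{197}} = \frac{6 \sqrt{4134242}}{197} \approx 61.927$)
$V - 32121 = \frac{6 \sqrt{4134242}}{197} - 32121 = -32121 + \frac{6 \sqrt{4134242}}{197}$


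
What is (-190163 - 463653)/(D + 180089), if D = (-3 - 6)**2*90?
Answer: -653816/187379 ≈ -3.4893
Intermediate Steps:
D = 7290 (D = (-9)**2*90 = 81*90 = 7290)
(-190163 - 463653)/(D + 180089) = (-190163 - 463653)/(7290 + 180089) = -653816/187379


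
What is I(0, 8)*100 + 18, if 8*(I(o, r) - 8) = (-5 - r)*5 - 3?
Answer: -32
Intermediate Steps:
I(o, r) = 9/2 - 5*r/8 (I(o, r) = 8 + ((-5 - r)*5 - 3)/8 = 8 + ((-25 - 5*r) - 3)/8 = 8 + (-28 - 5*r)/8 = 8 + (-7/2 - 5*r/8) = 9/2 - 5*r/8)
I(0, 8)*100 + 18 = (9/2 - 5/8*8)*100 + 18 = (9/2 - 5)*100 + 18 = -½*100 + 18 = -50 + 18 = -32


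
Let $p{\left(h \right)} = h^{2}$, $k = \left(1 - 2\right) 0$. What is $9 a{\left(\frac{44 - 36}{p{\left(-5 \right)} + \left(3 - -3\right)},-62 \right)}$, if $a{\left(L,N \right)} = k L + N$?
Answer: $-558$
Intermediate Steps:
$k = 0$ ($k = \left(-1\right) 0 = 0$)
$a{\left(L,N \right)} = N$ ($a{\left(L,N \right)} = 0 L + N = 0 + N = N$)
$9 a{\left(\frac{44 - 36}{p{\left(-5 \right)} + \left(3 - -3\right)},-62 \right)} = 9 \left(-62\right) = -558$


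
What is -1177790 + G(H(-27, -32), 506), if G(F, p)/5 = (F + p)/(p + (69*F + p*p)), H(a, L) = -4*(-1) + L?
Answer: -29987710951/25461 ≈ -1.1778e+6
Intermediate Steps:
H(a, L) = 4 + L
G(F, p) = 5*(F + p)/(p + p**2 + 69*F) (G(F, p) = 5*((F + p)/(p + (69*F + p*p))) = 5*((F + p)/(p + (69*F + p**2))) = 5*((F + p)/(p + (p**2 + 69*F))) = 5*((F + p)/(p + p**2 + 69*F)) = 5*(F + p)/(p + p**2 + 69*F))
-1177790 + G(H(-27, -32), 506) = -1177790 + 5*((4 - 32) + 506)/(506 + 506**2 + 69*(4 - 32)) = -1177790 + 5*(-28 + 506)/(506 + 256036 + 69*(-28)) = -1177790 + 5*478/(506 + 256036 - 1932) = -1177790 + 5*478/254610 = -1177790 + 5*(1/254610)*478 = -1177790 + 239/25461 = -29987710951/25461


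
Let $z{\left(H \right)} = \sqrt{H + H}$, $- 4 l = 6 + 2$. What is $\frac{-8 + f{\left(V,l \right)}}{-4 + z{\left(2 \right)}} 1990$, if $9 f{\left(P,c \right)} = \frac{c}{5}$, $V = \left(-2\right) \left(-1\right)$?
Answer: $\frac{72038}{9} \approx 8004.2$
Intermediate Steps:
$V = 2$
$l = -2$ ($l = - \frac{6 + 2}{4} = \left(- \frac{1}{4}\right) 8 = -2$)
$f{\left(P,c \right)} = \frac{c}{45}$ ($f{\left(P,c \right)} = \frac{c \frac{1}{5}}{9} = \frac{\frac{1}{5} c}{9} = \frac{c}{45}$)
$z{\left(H \right)} = \sqrt{2} \sqrt{H}$ ($z{\left(H \right)} = \sqrt{2 H} = \sqrt{2} \sqrt{H}$)
$\frac{-8 + f{\left(V,l \right)}}{-4 + z{\left(2 \right)}} 1990 = \frac{-8 + \frac{1}{45} \left(-2\right)}{-4 + \sqrt{2} \sqrt{2}} \cdot 1990 = \frac{-8 - \frac{2}{45}}{-4 + 2} \cdot 1990 = - \frac{362}{45 \left(-2\right)} 1990 = \left(- \frac{362}{45}\right) \left(- \frac{1}{2}\right) 1990 = \frac{181}{45} \cdot 1990 = \frac{72038}{9}$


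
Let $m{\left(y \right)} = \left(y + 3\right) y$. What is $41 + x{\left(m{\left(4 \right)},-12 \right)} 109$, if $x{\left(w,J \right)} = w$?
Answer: $3093$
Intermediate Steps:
$m{\left(y \right)} = y \left(3 + y\right)$ ($m{\left(y \right)} = \left(3 + y\right) y = y \left(3 + y\right)$)
$41 + x{\left(m{\left(4 \right)},-12 \right)} 109 = 41 + 4 \left(3 + 4\right) 109 = 41 + 4 \cdot 7 \cdot 109 = 41 + 28 \cdot 109 = 41 + 3052 = 3093$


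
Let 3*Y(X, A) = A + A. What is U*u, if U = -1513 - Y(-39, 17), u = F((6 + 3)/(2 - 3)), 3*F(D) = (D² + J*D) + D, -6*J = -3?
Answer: -68595/2 ≈ -34298.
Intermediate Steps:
J = ½ (J = -⅙*(-3) = ½ ≈ 0.50000)
Y(X, A) = 2*A/3 (Y(X, A) = (A + A)/3 = (2*A)/3 = 2*A/3)
F(D) = D/2 + D²/3 (F(D) = ((D² + D/2) + D)/3 = (D² + 3*D/2)/3 = D/2 + D²/3)
u = 45/2 (u = ((6 + 3)/(2 - 3))*(3 + 2*((6 + 3)/(2 - 3)))/6 = (9/(-1))*(3 + 2*(9/(-1)))/6 = (9*(-1))*(3 + 2*(9*(-1)))/6 = (⅙)*(-9)*(3 + 2*(-9)) = (⅙)*(-9)*(3 - 18) = (⅙)*(-9)*(-15) = 45/2 ≈ 22.500)
U = -4573/3 (U = -1513 - 2*17/3 = -1513 - 1*34/3 = -1513 - 34/3 = -4573/3 ≈ -1524.3)
U*u = -4573/3*45/2 = -68595/2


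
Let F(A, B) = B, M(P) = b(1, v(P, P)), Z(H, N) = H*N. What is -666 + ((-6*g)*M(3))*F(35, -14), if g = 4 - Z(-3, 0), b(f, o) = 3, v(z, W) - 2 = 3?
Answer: 342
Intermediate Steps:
v(z, W) = 5 (v(z, W) = 2 + 3 = 5)
M(P) = 3
g = 4 (g = 4 - (-3)*0 = 4 - 1*0 = 4 + 0 = 4)
-666 + ((-6*g)*M(3))*F(35, -14) = -666 + (-6*4*3)*(-14) = -666 - 24*3*(-14) = -666 - 72*(-14) = -666 + 1008 = 342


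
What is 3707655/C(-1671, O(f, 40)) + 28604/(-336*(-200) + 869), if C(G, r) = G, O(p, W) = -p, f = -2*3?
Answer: -84109523637/37914433 ≈ -2218.4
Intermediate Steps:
f = -6
3707655/C(-1671, O(f, 40)) + 28604/(-336*(-200) + 869) = 3707655/(-1671) + 28604/(-336*(-200) + 869) = 3707655*(-1/1671) + 28604/(67200 + 869) = -1235885/557 + 28604/68069 = -84109523637/37914433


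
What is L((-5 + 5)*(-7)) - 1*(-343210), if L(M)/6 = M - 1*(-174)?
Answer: 344254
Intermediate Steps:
L(M) = 1044 + 6*M (L(M) = 6*(M - 1*(-174)) = 6*(M + 174) = 6*(174 + M) = 1044 + 6*M)
L((-5 + 5)*(-7)) - 1*(-343210) = (1044 + 6*((-5 + 5)*(-7))) - 1*(-343210) = (1044 + 6*(0*(-7))) + 343210 = (1044 + 6*0) + 343210 = (1044 + 0) + 343210 = 1044 + 343210 = 344254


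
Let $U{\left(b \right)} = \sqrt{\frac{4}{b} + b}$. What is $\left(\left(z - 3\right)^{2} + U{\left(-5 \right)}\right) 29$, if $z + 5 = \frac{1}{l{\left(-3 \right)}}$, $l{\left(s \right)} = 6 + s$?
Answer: $\frac{15341}{9} + \frac{29 i \sqrt{145}}{5} \approx 1704.6 + 69.841 i$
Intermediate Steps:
$U{\left(b \right)} = \sqrt{b + \frac{4}{b}}$
$z = - \frac{14}{3}$ ($z = -5 + \frac{1}{6 - 3} = -5 + \frac{1}{3} = - \frac{14}{3} \approx -4.6667$)
$\left(\left(z - 3\right)^{2} + U{\left(-5 \right)}\right) 29 = \left(\left(- \frac{14}{3} - 3\right)^{2} + \sqrt{-5 + \frac{4}{-5}}\right) 29 = \left(\left(- \frac{23}{3}\right)^{2} + \sqrt{-5 + 4 \left(- \frac{1}{5}\right)}\right) 29 = \left(\frac{529}{9} + \sqrt{-5 - \frac{4}{5}}\right) 29 = \left(\frac{529}{9} + \sqrt{- \frac{29}{5}}\right) 29 = \left(\frac{529}{9} + \frac{i \sqrt{145}}{5}\right) 29 = \frac{15341}{9} + \frac{29 i \sqrt{145}}{5}$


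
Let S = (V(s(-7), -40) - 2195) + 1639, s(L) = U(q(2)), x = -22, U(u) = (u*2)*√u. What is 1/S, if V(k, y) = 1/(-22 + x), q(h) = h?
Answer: -44/24465 ≈ -0.0017985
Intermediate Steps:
U(u) = 2*u^(3/2) (U(u) = (2*u)*√u = 2*u^(3/2))
s(L) = 4*√2 (s(L) = 2*2^(3/2) = 2*(2*√2) = 4*√2)
V(k, y) = -1/44 (V(k, y) = 1/(-22 - 22) = 1/(-44) = -1/44)
S = -24465/44 (S = (-1/44 - 2195) + 1639 = -96581/44 + 1639 = -24465/44 ≈ -556.02)
1/S = 1/(-24465/44) = -44/24465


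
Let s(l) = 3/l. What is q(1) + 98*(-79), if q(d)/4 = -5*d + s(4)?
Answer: -7759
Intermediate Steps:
q(d) = 3 - 20*d (q(d) = 4*(-5*d + 3/4) = 4*(-5*d + 3*(¼)) = 4*(-5*d + ¾) = 4*(¾ - 5*d) = 3 - 20*d)
q(1) + 98*(-79) = (3 - 20*1) + 98*(-79) = (3 - 20) - 7742 = -17 - 7742 = -7759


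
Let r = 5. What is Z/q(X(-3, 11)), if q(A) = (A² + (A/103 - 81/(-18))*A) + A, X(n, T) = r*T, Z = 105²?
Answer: 50470/15367 ≈ 3.2843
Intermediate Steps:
Z = 11025
X(n, T) = 5*T
q(A) = A + A² + A*(9/2 + A/103) (q(A) = (A² + (A*(1/103) - 81*(-1/18))*A) + A = (A² + (A/103 + 9/2)*A) + A = (A² + (9/2 + A/103)*A) + A = (A² + A*(9/2 + A/103)) + A = A + A² + A*(9/2 + A/103))
Z/q(X(-3, 11)) = 11025/(((5*11)*(1133 + 208*(5*11))/206)) = 11025/(((1/206)*55*(1133 + 208*55))) = 11025/(((1/206)*55*(1133 + 11440))) = 11025/(((1/206)*55*12573)) = 11025/(691515/206) = 11025*(206/691515) = 50470/15367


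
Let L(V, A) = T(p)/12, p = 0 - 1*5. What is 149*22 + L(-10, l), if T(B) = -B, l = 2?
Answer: 39341/12 ≈ 3278.4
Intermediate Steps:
p = -5 (p = 0 - 5 = -5)
L(V, A) = 5/12 (L(V, A) = -1*(-5)/12 = 5*(1/12) = 5/12)
149*22 + L(-10, l) = 149*22 + 5/12 = 3278 + 5/12 = 39341/12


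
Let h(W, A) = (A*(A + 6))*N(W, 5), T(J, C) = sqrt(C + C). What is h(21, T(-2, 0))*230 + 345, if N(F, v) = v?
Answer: 345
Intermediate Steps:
T(J, C) = sqrt(2)*sqrt(C) (T(J, C) = sqrt(2*C) = sqrt(2)*sqrt(C))
h(W, A) = 5*A*(6 + A) (h(W, A) = (A*(A + 6))*5 = (A*(6 + A))*5 = 5*A*(6 + A))
h(21, T(-2, 0))*230 + 345 = (5*(sqrt(2)*sqrt(0))*(6 + sqrt(2)*sqrt(0)))*230 + 345 = (5*(sqrt(2)*0)*(6 + sqrt(2)*0))*230 + 345 = (5*0*(6 + 0))*230 + 345 = (5*0*6)*230 + 345 = 0*230 + 345 = 0 + 345 = 345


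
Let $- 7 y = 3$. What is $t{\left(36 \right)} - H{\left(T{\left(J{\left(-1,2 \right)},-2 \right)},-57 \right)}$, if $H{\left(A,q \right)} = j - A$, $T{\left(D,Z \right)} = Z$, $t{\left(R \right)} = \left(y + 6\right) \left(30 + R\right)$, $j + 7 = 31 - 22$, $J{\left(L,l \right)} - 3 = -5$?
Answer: $\frac{2546}{7} \approx 363.71$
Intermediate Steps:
$y = - \frac{3}{7}$ ($y = \left(- \frac{1}{7}\right) 3 = - \frac{3}{7} \approx -0.42857$)
$J{\left(L,l \right)} = -2$ ($J{\left(L,l \right)} = 3 - 5 = -2$)
$j = 2$ ($j = -7 + \left(31 - 22\right) = -7 + 9 = 2$)
$t{\left(R \right)} = \frac{1170}{7} + \frac{39 R}{7}$ ($t{\left(R \right)} = \left(- \frac{3}{7} + 6\right) \left(30 + R\right) = \frac{39 \left(30 + R\right)}{7} = \frac{1170}{7} + \frac{39 R}{7}$)
$H{\left(A,q \right)} = 2 - A$
$t{\left(36 \right)} - H{\left(T{\left(J{\left(-1,2 \right)},-2 \right)},-57 \right)} = \left(\frac{1170}{7} + \frac{39}{7} \cdot 36\right) - \left(2 - -2\right) = \left(\frac{1170}{7} + \frac{1404}{7}\right) - \left(2 + 2\right) = \frac{2574}{7} - 4 = \frac{2546}{7}$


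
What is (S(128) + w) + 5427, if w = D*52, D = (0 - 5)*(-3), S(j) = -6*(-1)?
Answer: 6213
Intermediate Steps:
S(j) = 6
D = 15 (D = -5*(-3) = 15)
w = 780 (w = 15*52 = 780)
(S(128) + w) + 5427 = (6 + 780) + 5427 = 786 + 5427 = 6213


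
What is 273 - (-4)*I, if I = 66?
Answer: 537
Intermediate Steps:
273 - (-4)*I = 273 - (-4)*66 = 273 - 1*(-264) = 273 + 264 = 537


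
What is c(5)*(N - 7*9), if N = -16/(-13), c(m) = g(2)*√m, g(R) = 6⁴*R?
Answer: -2081376*√5/13 ≈ -3.5801e+5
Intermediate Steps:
g(R) = 1296*R
c(m) = 2592*√m (c(m) = (1296*2)*√m = 2592*√m)
N = 16/13 (N = -16*(-1/13) = 16/13 ≈ 1.2308)
c(5)*(N - 7*9) = (2592*√5)*(16/13 - 7*9) = (2592*√5)*(16/13 - 63) = (2592*√5)*(-803/13) = -2081376*√5/13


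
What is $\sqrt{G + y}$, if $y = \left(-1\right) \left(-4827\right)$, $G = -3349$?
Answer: $\sqrt{1478} \approx 38.445$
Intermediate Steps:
$y = 4827$
$\sqrt{G + y} = \sqrt{-3349 + 4827} = \sqrt{1478}$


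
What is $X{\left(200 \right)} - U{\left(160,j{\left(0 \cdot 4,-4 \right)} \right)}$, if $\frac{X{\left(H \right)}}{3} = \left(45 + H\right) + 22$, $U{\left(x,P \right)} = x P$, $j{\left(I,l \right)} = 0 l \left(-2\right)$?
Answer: $801$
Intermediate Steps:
$j{\left(I,l \right)} = 0$ ($j{\left(I,l \right)} = 0 \left(-2\right) = 0$)
$U{\left(x,P \right)} = P x$
$X{\left(H \right)} = 201 + 3 H$ ($X{\left(H \right)} = 3 \left(\left(45 + H\right) + 22\right) = 3 \left(67 + H\right) = 201 + 3 H$)
$X{\left(200 \right)} - U{\left(160,j{\left(0 \cdot 4,-4 \right)} \right)} = \left(201 + 3 \cdot 200\right) - 0 \cdot 160 = \left(201 + 600\right) - 0 = 801 + 0 = 801$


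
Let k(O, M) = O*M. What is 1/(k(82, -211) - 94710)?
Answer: -1/112012 ≈ -8.9276e-6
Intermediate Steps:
k(O, M) = M*O
1/(k(82, -211) - 94710) = 1/(-211*82 - 94710) = 1/(-17302 - 94710) = 1/(-112012) = -1/112012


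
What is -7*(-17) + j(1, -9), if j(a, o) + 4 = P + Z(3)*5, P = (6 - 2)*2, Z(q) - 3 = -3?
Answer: 123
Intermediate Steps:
Z(q) = 0 (Z(q) = 3 - 3 = 0)
P = 8 (P = 4*2 = 8)
j(a, o) = 4 (j(a, o) = -4 + (8 + 0*5) = -4 + (8 + 0) = -4 + 8 = 4)
-7*(-17) + j(1, -9) = -7*(-17) + 4 = 119 + 4 = 123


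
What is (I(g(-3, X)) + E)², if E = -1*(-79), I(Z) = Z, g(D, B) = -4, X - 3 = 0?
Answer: 5625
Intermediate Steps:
X = 3 (X = 3 + 0 = 3)
E = 79
(I(g(-3, X)) + E)² = (-4 + 79)² = 75² = 5625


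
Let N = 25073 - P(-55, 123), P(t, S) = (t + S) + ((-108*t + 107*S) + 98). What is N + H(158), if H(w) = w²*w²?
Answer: 623207102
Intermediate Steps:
P(t, S) = 98 - 107*t + 108*S (P(t, S) = (S + t) + (98 - 108*t + 107*S) = 98 - 107*t + 108*S)
N = 5806 (N = 25073 - (98 - 107*(-55) + 108*123) = 25073 - (98 + 5885 + 13284) = 25073 - 1*19267 = 25073 - 19267 = 5806)
H(w) = w⁴
N + H(158) = 5806 + 158⁴ = 5806 + 623201296 = 623207102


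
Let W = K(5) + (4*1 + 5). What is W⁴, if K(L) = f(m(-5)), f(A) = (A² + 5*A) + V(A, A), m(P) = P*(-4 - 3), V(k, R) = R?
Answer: 4347792138496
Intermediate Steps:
m(P) = -7*P (m(P) = P*(-7) = -7*P)
f(A) = A² + 6*A (f(A) = (A² + 5*A) + A = A² + 6*A)
K(L) = 1435 (K(L) = (-7*(-5))*(6 - 7*(-5)) = 35*(6 + 35) = 35*41 = 1435)
W = 1444 (W = 1435 + (4*1 + 5) = 1435 + (4 + 5) = 1435 + 9 = 1444)
W⁴ = 1444⁴ = 4347792138496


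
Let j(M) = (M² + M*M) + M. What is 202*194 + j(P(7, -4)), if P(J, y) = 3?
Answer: 39209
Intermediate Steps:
j(M) = M + 2*M² (j(M) = (M² + M²) + M = 2*M² + M = M + 2*M²)
202*194 + j(P(7, -4)) = 202*194 + 3*(1 + 2*3) = 39188 + 3*(1 + 6) = 39188 + 3*7 = 39188 + 21 = 39209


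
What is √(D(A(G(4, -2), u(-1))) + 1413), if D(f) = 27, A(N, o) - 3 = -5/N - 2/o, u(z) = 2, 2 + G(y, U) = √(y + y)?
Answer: 12*√10 ≈ 37.947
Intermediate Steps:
G(y, U) = -2 + √2*√y (G(y, U) = -2 + √(y + y) = -2 + √(2*y) = -2 + √2*√y)
A(N, o) = 3 - 5/N - 2/o (A(N, o) = 3 + (-5/N - 2/o) = 3 - 5/N - 2/o)
√(D(A(G(4, -2), u(-1))) + 1413) = √(27 + 1413) = √1440 = 12*√10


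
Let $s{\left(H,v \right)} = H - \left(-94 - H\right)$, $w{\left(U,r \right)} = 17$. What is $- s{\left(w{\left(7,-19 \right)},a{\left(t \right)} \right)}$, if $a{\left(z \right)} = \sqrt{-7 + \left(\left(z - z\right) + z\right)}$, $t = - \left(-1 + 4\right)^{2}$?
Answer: $-128$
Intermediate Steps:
$t = -9$ ($t = - 3^{2} = \left(-1\right) 9 = -9$)
$a{\left(z \right)} = \sqrt{-7 + z}$ ($a{\left(z \right)} = \sqrt{-7 + \left(0 + z\right)} = \sqrt{-7 + z}$)
$s{\left(H,v \right)} = 94 + 2 H$ ($s{\left(H,v \right)} = H + \left(94 + H\right) = 94 + 2 H$)
$- s{\left(w{\left(7,-19 \right)},a{\left(t \right)} \right)} = - (94 + 2 \cdot 17) = - (94 + 34) = \left(-1\right) 128 = -128$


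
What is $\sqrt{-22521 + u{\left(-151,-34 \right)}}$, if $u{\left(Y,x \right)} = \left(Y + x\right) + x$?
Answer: $2 i \sqrt{5685} \approx 150.8 i$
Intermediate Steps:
$u{\left(Y,x \right)} = Y + 2 x$
$\sqrt{-22521 + u{\left(-151,-34 \right)}} = \sqrt{-22521 + \left(-151 + 2 \left(-34\right)\right)} = \sqrt{-22521 - 219} = \sqrt{-22740} = 2 i \sqrt{5685}$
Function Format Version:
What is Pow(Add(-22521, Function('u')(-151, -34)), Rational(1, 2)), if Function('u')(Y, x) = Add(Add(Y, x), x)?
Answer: Mul(2, I, Pow(5685, Rational(1, 2))) ≈ Mul(150.80, I)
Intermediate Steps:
Function('u')(Y, x) = Add(Y, Mul(2, x))
Pow(Add(-22521, Function('u')(-151, -34)), Rational(1, 2)) = Pow(Add(-22521, Add(-151, Mul(2, -34))), Rational(1, 2)) = Pow(Add(-22521, Add(-151, -68)), Rational(1, 2)) = Pow(Add(-22521, -219), Rational(1, 2)) = Pow(-22740, Rational(1, 2)) = Mul(2, I, Pow(5685, Rational(1, 2)))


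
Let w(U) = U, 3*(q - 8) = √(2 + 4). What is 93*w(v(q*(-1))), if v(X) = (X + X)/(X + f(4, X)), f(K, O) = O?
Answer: 93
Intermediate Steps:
q = 8 + √6/3 (q = 8 + √(2 + 4)/3 = 8 + √6/3 ≈ 8.8165)
v(X) = 1 (v(X) = (X + X)/(X + X) = (2*X)/((2*X)) = (2*X)*(1/(2*X)) = 1)
93*w(v(q*(-1))) = 93*1 = 93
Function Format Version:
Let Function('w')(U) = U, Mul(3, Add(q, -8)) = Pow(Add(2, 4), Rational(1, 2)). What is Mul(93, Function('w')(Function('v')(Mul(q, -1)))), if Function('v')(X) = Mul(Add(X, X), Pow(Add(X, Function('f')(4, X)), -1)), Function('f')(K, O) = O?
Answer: 93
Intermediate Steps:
q = Add(8, Mul(Rational(1, 3), Pow(6, Rational(1, 2)))) (q = Add(8, Mul(Rational(1, 3), Pow(Add(2, 4), Rational(1, 2)))) = Add(8, Mul(Rational(1, 3), Pow(6, Rational(1, 2)))) ≈ 8.8165)
Function('v')(X) = 1 (Function('v')(X) = Mul(Add(X, X), Pow(Add(X, X), -1)) = Mul(Mul(2, X), Pow(Mul(2, X), -1)) = Mul(Mul(2, X), Mul(Rational(1, 2), Pow(X, -1))) = 1)
Mul(93, Function('w')(Function('v')(Mul(q, -1)))) = Mul(93, 1) = 93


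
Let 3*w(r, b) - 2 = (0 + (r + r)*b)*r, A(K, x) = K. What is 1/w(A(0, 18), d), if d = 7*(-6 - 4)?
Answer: 3/2 ≈ 1.5000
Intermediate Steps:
d = -70 (d = 7*(-10) = -70)
w(r, b) = 2/3 + 2*b*r**2/3 (w(r, b) = 2/3 + ((0 + (r + r)*b)*r)/3 = 2/3 + ((0 + (2*r)*b)*r)/3 = 2/3 + ((0 + 2*b*r)*r)/3 = 2/3 + ((2*b*r)*r)/3 = 2/3 + (2*b*r**2)/3 = 2/3 + 2*b*r**2/3)
1/w(A(0, 18), d) = 1/(2/3 + (2/3)*(-70)*0**2) = 1/(2/3 + (2/3)*(-70)*0) = 1/(2/3 + 0) = 1/(2/3) = 3/2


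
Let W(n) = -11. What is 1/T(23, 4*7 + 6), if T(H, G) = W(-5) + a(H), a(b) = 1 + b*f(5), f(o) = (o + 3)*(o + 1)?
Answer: 1/1094 ≈ 0.00091408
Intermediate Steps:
f(o) = (1 + o)*(3 + o) (f(o) = (3 + o)*(1 + o) = (1 + o)*(3 + o))
a(b) = 1 + 48*b (a(b) = 1 + b*(3 + 5² + 4*5) = 1 + b*(3 + 25 + 20) = 1 + b*48 = 1 + 48*b)
T(H, G) = -10 + 48*H (T(H, G) = -11 + (1 + 48*H) = -10 + 48*H)
1/T(23, 4*7 + 6) = 1/(-10 + 48*23) = 1/(-10 + 1104) = 1/1094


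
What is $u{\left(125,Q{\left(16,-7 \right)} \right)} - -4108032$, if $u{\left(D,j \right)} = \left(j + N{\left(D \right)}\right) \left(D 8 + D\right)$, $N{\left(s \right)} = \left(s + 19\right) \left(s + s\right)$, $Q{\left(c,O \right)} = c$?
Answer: $44626032$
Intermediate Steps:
$N{\left(s \right)} = 2 s \left(19 + s\right)$ ($N{\left(s \right)} = \left(19 + s\right) 2 s = 2 s \left(19 + s\right)$)
$u{\left(D,j \right)} = 9 D \left(j + 2 D \left(19 + D\right)\right)$ ($u{\left(D,j \right)} = \left(j + 2 D \left(19 + D\right)\right) \left(D 8 + D\right) = \left(j + 2 D \left(19 + D\right)\right) \left(8 D + D\right) = \left(j + 2 D \left(19 + D\right)\right) 9 D = 9 D \left(j + 2 D \left(19 + D\right)\right)$)
$u{\left(125,Q{\left(16,-7 \right)} \right)} - -4108032 = 9 \cdot 125 \left(16 + 2 \cdot 125 \left(19 + 125\right)\right) - -4108032 = 9 \cdot 125 \left(16 + 2 \cdot 125 \cdot 144\right) + 4108032 = 9 \cdot 125 \left(16 + 36000\right) + 4108032 = 9 \cdot 125 \cdot 36016 + 4108032 = 40518000 + 4108032 = 44626032$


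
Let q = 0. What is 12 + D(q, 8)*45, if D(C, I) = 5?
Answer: 237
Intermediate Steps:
12 + D(q, 8)*45 = 12 + 5*45 = 12 + 225 = 237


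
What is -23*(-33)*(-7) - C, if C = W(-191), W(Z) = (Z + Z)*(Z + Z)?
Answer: -151237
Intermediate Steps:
W(Z) = 4*Z² (W(Z) = (2*Z)*(2*Z) = 4*Z²)
C = 145924 (C = 4*(-191)² = 4*36481 = 145924)
-23*(-33)*(-7) - C = -23*(-33)*(-7) - 1*145924 = 759*(-7) - 145924 = -5313 - 145924 = -151237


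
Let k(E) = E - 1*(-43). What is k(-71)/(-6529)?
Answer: 28/6529 ≈ 0.0042886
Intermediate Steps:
k(E) = 43 + E (k(E) = E + 43 = 43 + E)
k(-71)/(-6529) = (43 - 71)/(-6529) = -28*(-1/6529) = 28/6529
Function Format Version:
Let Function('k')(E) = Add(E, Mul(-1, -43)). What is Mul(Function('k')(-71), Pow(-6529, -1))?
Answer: Rational(28, 6529) ≈ 0.0042886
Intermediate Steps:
Function('k')(E) = Add(43, E) (Function('k')(E) = Add(E, 43) = Add(43, E))
Mul(Function('k')(-71), Pow(-6529, -1)) = Mul(Add(43, -71), Pow(-6529, -1)) = Mul(-28, Rational(-1, 6529)) = Rational(28, 6529)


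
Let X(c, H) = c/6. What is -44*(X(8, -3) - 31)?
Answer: 3916/3 ≈ 1305.3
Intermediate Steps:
X(c, H) = c/6 (X(c, H) = c*(⅙) = c/6)
-44*(X(8, -3) - 31) = -44*((⅙)*8 - 31) = -44*(4/3 - 31) = -44*(-89/3) = 3916/3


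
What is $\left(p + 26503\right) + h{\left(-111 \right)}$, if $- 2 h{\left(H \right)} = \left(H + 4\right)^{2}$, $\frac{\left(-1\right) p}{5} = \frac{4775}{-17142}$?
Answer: $\frac{178104461}{8571} \approx 20780.0$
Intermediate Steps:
$p = \frac{23875}{17142}$ ($p = - 5 \frac{4775}{-17142} = - 5 \cdot 4775 \left(- \frac{1}{17142}\right) = \left(-5\right) \left(- \frac{4775}{17142}\right) = \frac{23875}{17142} \approx 1.3928$)
$h{\left(H \right)} = - \frac{\left(4 + H\right)^{2}}{2}$ ($h{\left(H \right)} = - \frac{\left(H + 4\right)^{2}}{2} = - \frac{\left(4 + H\right)^{2}}{2}$)
$\left(p + 26503\right) + h{\left(-111 \right)} = \left(\frac{23875}{17142} + 26503\right) - \frac{\left(4 - 111\right)^{2}}{2} = \frac{454338301}{17142} - \frac{\left(-107\right)^{2}}{2} = \frac{454338301}{17142} - \frac{11449}{2} = \frac{178104461}{8571}$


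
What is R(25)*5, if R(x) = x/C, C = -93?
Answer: -125/93 ≈ -1.3441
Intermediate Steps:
R(x) = -x/93 (R(x) = x/(-93) = x*(-1/93) = -x/93)
R(25)*5 = -1/93*25*5 = -25/93*5 = -125/93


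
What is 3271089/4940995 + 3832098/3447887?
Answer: 30212722296453/17035992427565 ≈ 1.7735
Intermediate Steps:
3271089/4940995 + 3832098/3447887 = 30212722296453/17035992427565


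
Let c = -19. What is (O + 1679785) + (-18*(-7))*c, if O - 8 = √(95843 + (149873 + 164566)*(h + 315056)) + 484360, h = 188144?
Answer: 2161759 + √158225800643 ≈ 2.5595e+6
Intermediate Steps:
O = 484368 + √158225800643 (O = 8 + (√(95843 + (149873 + 164566)*(188144 + 315056)) + 484360) = 8 + (√(95843 + 314439*503200) + 484360) = 8 + (√(95843 + 158225704800) + 484360) = 8 + (√158225800643 + 484360) = 8 + (484360 + √158225800643) = 484368 + √158225800643 ≈ 8.8214e+5)
(O + 1679785) + (-18*(-7))*c = ((484368 + √158225800643) + 1679785) - 18*(-7)*(-19) = (2164153 + √158225800643) + 126*(-19) = (2164153 + √158225800643) - 2394 = 2161759 + √158225800643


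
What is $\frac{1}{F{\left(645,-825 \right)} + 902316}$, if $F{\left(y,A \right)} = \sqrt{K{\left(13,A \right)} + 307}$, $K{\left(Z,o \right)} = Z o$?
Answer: $\frac{451158}{407087087137} - \frac{i \sqrt{10418}}{814174174274} \approx 1.1083 \cdot 10^{-6} - 1.2536 \cdot 10^{-10} i$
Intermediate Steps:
$F{\left(y,A \right)} = \sqrt{307 + 13 A}$ ($F{\left(y,A \right)} = \sqrt{13 A + 307} = \sqrt{307 + 13 A}$)
$\frac{1}{F{\left(645,-825 \right)} + 902316} = \frac{1}{\sqrt{307 + 13 \left(-825\right)} + 902316} = \frac{1}{\sqrt{307 - 10725} + 902316} = \frac{1}{\sqrt{-10418} + 902316} = \frac{1}{i \sqrt{10418} + 902316} = \frac{1}{902316 + i \sqrt{10418}}$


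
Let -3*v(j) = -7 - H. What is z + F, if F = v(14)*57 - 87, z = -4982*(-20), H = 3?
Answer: 99743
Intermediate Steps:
v(j) = 10/3 (v(j) = -(-7 - 1*3)/3 = -(-7 - 3)/3 = -⅓*(-10) = 10/3)
z = 99640
F = 103 (F = (10/3)*57 - 87 = 190 - 87 = 103)
z + F = 99640 + 103 = 99743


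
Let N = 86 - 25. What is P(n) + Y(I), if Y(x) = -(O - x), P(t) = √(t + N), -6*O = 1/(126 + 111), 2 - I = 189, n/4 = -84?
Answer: -265913/1422 + 5*I*√11 ≈ -187.0 + 16.583*I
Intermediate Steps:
n = -336 (n = 4*(-84) = -336)
N = 61
I = -187 (I = 2 - 1*189 = 2 - 189 = -187)
O = -1/1422 (O = -1/(6*(126 + 111)) = -⅙/237 = -⅙*1/237 = -1/1422 ≈ -0.00070324)
P(t) = √(61 + t) (P(t) = √(t + 61) = √(61 + t))
Y(x) = 1/1422 + x (Y(x) = -(-1/1422 - x) = 1/1422 + x)
P(n) + Y(I) = √(61 - 336) + (1/1422 - 187) = √(-275) - 265913/1422 = 5*I*√11 - 265913/1422 = -265913/1422 + 5*I*√11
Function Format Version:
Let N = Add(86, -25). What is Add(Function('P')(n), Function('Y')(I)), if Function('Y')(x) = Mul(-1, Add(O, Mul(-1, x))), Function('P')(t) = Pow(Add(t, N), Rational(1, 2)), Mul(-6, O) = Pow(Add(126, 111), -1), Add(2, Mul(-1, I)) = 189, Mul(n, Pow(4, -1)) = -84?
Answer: Add(Rational(-265913, 1422), Mul(5, I, Pow(11, Rational(1, 2)))) ≈ Add(-187.00, Mul(16.583, I))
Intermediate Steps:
n = -336 (n = Mul(4, -84) = -336)
N = 61
I = -187 (I = Add(2, Mul(-1, 189)) = Add(2, -189) = -187)
O = Rational(-1, 1422) (O = Mul(Rational(-1, 6), Pow(Add(126, 111), -1)) = Mul(Rational(-1, 6), Pow(237, -1)) = Mul(Rational(-1, 6), Rational(1, 237)) = Rational(-1, 1422) ≈ -0.00070324)
Function('P')(t) = Pow(Add(61, t), Rational(1, 2)) (Function('P')(t) = Pow(Add(t, 61), Rational(1, 2)) = Pow(Add(61, t), Rational(1, 2)))
Function('Y')(x) = Add(Rational(1, 1422), x) (Function('Y')(x) = Mul(-1, Add(Rational(-1, 1422), Mul(-1, x))) = Add(Rational(1, 1422), x))
Add(Function('P')(n), Function('Y')(I)) = Add(Pow(Add(61, -336), Rational(1, 2)), Add(Rational(1, 1422), -187)) = Add(Pow(-275, Rational(1, 2)), Rational(-265913, 1422)) = Add(Mul(5, I, Pow(11, Rational(1, 2))), Rational(-265913, 1422)) = Add(Rational(-265913, 1422), Mul(5, I, Pow(11, Rational(1, 2))))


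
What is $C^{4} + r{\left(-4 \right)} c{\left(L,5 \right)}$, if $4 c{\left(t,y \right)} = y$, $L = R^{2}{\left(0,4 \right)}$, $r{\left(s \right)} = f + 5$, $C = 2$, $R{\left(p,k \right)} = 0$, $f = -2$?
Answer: $\frac{79}{4} \approx 19.75$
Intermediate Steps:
$r{\left(s \right)} = 3$ ($r{\left(s \right)} = -2 + 5 = 3$)
$L = 0$ ($L = 0^{2} = 0$)
$c{\left(t,y \right)} = \frac{y}{4}$
$C^{4} + r{\left(-4 \right)} c{\left(L,5 \right)} = 2^{4} + 3 \cdot \frac{1}{4} \cdot 5 = 16 + 3 \cdot \frac{5}{4} = 16 + \frac{15}{4} = \frac{79}{4}$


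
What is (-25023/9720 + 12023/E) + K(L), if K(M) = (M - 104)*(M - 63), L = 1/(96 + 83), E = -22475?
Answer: 3055530589812341/466638715800 ≈ 6548.0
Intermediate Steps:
L = 1/179 ≈ 0.0055866
K(M) = (-104 + M)*(-63 + M)
(-25023/9720 + 12023/E) + K(L) = (-25023/9720 + 12023/(-22475)) + (6552 + (1/179)² - 167*1/179) = (-25023*1/9720 + 12023*(-1/22475)) + (6552 + 1/32041 - 167/179) = (-8341/3240 - 12023/22475) + 209902740/32041 = -45283699/14563800 + 209902740/32041 = 3055530589812341/466638715800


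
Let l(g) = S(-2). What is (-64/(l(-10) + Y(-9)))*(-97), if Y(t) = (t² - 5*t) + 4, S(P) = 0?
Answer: 3104/65 ≈ 47.754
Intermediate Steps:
Y(t) = 4 + t² - 5*t
l(g) = 0
(-64/(l(-10) + Y(-9)))*(-97) = (-64/(0 + (4 + (-9)² - 5*(-9))))*(-97) = (-64/(0 + (4 + 81 + 45)))*(-97) = (-64/(0 + 130))*(-97) = (-64/130)*(-97) = ((1/130)*(-64))*(-97) = -32/65*(-97) = 3104/65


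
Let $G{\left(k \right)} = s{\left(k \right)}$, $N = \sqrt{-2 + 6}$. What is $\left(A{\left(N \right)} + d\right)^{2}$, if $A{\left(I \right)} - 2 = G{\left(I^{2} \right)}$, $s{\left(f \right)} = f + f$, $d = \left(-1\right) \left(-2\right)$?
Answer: $144$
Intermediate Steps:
$d = 2$
$s{\left(f \right)} = 2 f$
$N = 2$ ($N = \sqrt{4} = 2$)
$G{\left(k \right)} = 2 k$
$A{\left(I \right)} = 2 + 2 I^{2}$
$\left(A{\left(N \right)} + d\right)^{2} = \left(\left(2 + 2 \cdot 2^{2}\right) + 2\right)^{2} = \left(\left(2 + 2 \cdot 4\right) + 2\right)^{2} = \left(\left(2 + 8\right) + 2\right)^{2} = \left(10 + 2\right)^{2} = 12^{2} = 144$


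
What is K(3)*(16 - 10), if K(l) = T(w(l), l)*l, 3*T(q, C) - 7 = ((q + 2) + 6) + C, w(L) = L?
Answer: 126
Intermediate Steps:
T(q, C) = 5 + C/3 + q/3 (T(q, C) = 7/3 + (((q + 2) + 6) + C)/3 = 7/3 + (((2 + q) + 6) + C)/3 = 7/3 + ((8 + q) + C)/3 = 7/3 + (8 + C + q)/3 = 7/3 + (8/3 + C/3 + q/3) = 5 + C/3 + q/3)
K(l) = l*(5 + 2*l/3) (K(l) = (5 + l/3 + l/3)*l = (5 + 2*l/3)*l = l*(5 + 2*l/3))
K(3)*(16 - 10) = ((⅓)*3*(15 + 2*3))*(16 - 10) = ((⅓)*3*(15 + 6))*6 = ((⅓)*3*21)*6 = 21*6 = 126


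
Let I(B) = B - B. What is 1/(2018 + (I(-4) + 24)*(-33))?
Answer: 1/1226 ≈ 0.00081566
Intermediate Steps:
I(B) = 0
1/(2018 + (I(-4) + 24)*(-33)) = 1/(2018 + (0 + 24)*(-33)) = 1/(2018 + 24*(-33)) = 1/(2018 - 792) = 1/1226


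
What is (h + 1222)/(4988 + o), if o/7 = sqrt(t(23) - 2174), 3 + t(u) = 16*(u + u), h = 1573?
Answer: 13941460/24950753 - 19565*I*sqrt(1441)/24950753 ≈ 0.55876 - 0.029767*I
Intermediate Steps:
t(u) = -3 + 32*u (t(u) = -3 + 16*(u + u) = -3 + 16*(2*u) = -3 + 32*u)
o = 7*I*sqrt(1441) (o = 7*sqrt((-3 + 32*23) - 2174) = 7*sqrt((-3 + 736) - 2174) = 7*sqrt(733 - 2174) = 7*sqrt(-1441) = 7*(I*sqrt(1441)) = 7*I*sqrt(1441) ≈ 265.72*I)
(h + 1222)/(4988 + o) = (1573 + 1222)/(4988 + 7*I*sqrt(1441)) = 2795/(4988 + 7*I*sqrt(1441))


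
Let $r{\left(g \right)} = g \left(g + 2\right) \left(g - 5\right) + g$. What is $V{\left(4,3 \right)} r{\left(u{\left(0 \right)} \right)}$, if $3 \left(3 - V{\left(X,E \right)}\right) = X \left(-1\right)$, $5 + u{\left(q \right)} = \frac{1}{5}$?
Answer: $- \frac{73944}{125} \approx -591.55$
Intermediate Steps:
$u{\left(q \right)} = - \frac{24}{5}$ ($u{\left(q \right)} = -5 + \frac{1}{5} = - \frac{24}{5}$)
$V{\left(X,E \right)} = 3 + \frac{X}{3}$ ($V{\left(X,E \right)} = 3 - \frac{X \left(-1\right)}{3} = 3 - \frac{\left(-1\right) X}{3} = 3 + \frac{X}{3}$)
$r{\left(g \right)} = g + g \left(-5 + g\right) \left(2 + g\right)$ ($r{\left(g \right)} = g \left(2 + g\right) \left(-5 + g\right) + g = g \left(-5 + g\right) \left(2 + g\right) + g = g + g \left(-5 + g\right) \left(2 + g\right)$)
$V{\left(4,3 \right)} r{\left(u{\left(0 \right)} \right)} = \left(3 + \frac{1}{3} \cdot 4\right) \left(- \frac{24 \left(-9 + \left(- \frac{24}{5}\right)^{2} - - \frac{72}{5}\right)}{5}\right) = \left(3 + \frac{4}{3}\right) \left(- \frac{24 \left(-9 + \frac{576}{25} + \frac{72}{5}\right)}{5}\right) = \frac{13 \left(\left(- \frac{24}{5}\right) \frac{711}{25}\right)}{3} = \frac{13}{3} \left(- \frac{17064}{125}\right) = - \frac{73944}{125}$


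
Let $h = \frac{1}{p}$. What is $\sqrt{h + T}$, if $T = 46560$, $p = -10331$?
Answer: $\frac{\sqrt{4969328349829}}{10331} \approx 215.78$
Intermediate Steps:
$h = - \frac{1}{10331}$ ($h = \frac{1}{-10331} = - \frac{1}{10331} \approx -9.6796 \cdot 10^{-5}$)
$\sqrt{h + T} = \sqrt{- \frac{1}{10331} + 46560} = \sqrt{\frac{481011359}{10331}} = \frac{\sqrt{4969328349829}}{10331}$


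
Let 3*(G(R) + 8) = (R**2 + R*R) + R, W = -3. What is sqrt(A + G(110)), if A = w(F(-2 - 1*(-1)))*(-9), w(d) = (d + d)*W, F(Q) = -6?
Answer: sqrt(69942)/3 ≈ 88.155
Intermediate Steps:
w(d) = -6*d (w(d) = (d + d)*(-3) = (2*d)*(-3) = -6*d)
G(R) = -8 + R/3 + 2*R**2/3 (G(R) = -8 + ((R**2 + R*R) + R)/3 = -8 + ((R**2 + R**2) + R)/3 = -8 + (2*R**2 + R)/3 = -8 + (R + 2*R**2)/3 = -8 + (R/3 + 2*R**2/3) = -8 + R/3 + 2*R**2/3)
A = -324 (A = -6*(-6)*(-9) = 36*(-9) = -324)
sqrt(A + G(110)) = sqrt(-324 + (-8 + (1/3)*110 + (2/3)*110**2)) = sqrt(-324 + (-8 + 110/3 + (2/3)*12100)) = sqrt(-324 + (-8 + 110/3 + 24200/3)) = sqrt(-324 + 24286/3) = sqrt(23314/3) = sqrt(69942)/3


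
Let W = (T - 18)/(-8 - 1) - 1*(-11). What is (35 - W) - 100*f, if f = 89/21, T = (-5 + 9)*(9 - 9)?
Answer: -8438/21 ≈ -401.81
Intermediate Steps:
T = 0 (T = 4*0 = 0)
W = 13 (W = (0 - 18)/(-8 - 1) - 1*(-11) = -18/(-9) + 11 = -18*(-⅑) + 11 = 2 + 11 = 13)
f = 89/21 (f = 89*(1/21) = 89/21 ≈ 4.2381)
(35 - W) - 100*f = (35 - 1*13) - 100*89/21 = (35 - 13) - 8900/21 = 22 - 8900/21 = -8438/21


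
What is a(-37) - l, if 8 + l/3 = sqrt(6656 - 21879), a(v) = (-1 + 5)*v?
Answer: -124 - 3*I*sqrt(15223) ≈ -124.0 - 370.14*I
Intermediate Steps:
a(v) = 4*v
l = -24 + 3*I*sqrt(15223) (l = -24 + 3*sqrt(6656 - 21879) = -24 + 3*sqrt(-15223) = -24 + 3*(I*sqrt(15223)) = -24 + 3*I*sqrt(15223) ≈ -24.0 + 370.14*I)
a(-37) - l = 4*(-37) - (-24 + 3*I*sqrt(15223)) = -148 + (24 - 3*I*sqrt(15223)) = -124 - 3*I*sqrt(15223)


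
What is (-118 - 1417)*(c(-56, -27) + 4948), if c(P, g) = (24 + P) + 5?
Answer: -7553735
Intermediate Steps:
c(P, g) = 29 + P
(-118 - 1417)*(c(-56, -27) + 4948) = (-118 - 1417)*((29 - 56) + 4948) = -1535*(-27 + 4948) = -1535*4921 = -7553735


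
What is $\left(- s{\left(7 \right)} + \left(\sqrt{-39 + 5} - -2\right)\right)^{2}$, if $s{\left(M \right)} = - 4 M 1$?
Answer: $\left(30 + i \sqrt{34}\right)^{2} \approx 866.0 + 349.86 i$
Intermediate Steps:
$s{\left(M \right)} = - 4 M$
$\left(- s{\left(7 \right)} + \left(\sqrt{-39 + 5} - -2\right)\right)^{2} = \left(- \left(-4\right) 7 + \left(\sqrt{-39 + 5} - -2\right)\right)^{2} = \left(\left(-1\right) \left(-28\right) + \left(\sqrt{-34} + 2\right)\right)^{2} = \left(28 + \left(i \sqrt{34} + 2\right)\right)^{2} = \left(28 + \left(2 + i \sqrt{34}\right)\right)^{2} = \left(30 + i \sqrt{34}\right)^{2}$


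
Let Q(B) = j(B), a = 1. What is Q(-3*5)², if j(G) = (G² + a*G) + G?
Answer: 38025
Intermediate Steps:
j(G) = G² + 2*G (j(G) = (G² + 1*G) + G = (G² + G) + G = (G + G²) + G = G² + 2*G)
Q(B) = B*(2 + B)
Q(-3*5)² = ((-3*5)*(2 - 3*5))² = (-15*(2 - 15))² = (-15*(-13))² = 195² = 38025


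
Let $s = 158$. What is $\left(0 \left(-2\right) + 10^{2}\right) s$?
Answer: $15800$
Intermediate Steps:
$\left(0 \left(-2\right) + 10^{2}\right) s = \left(0 \left(-2\right) + 10^{2}\right) 158 = \left(0 + 100\right) 158 = 100 \cdot 158 = 15800$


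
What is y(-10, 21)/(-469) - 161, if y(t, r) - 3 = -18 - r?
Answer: -75473/469 ≈ -160.92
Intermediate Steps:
y(t, r) = -15 - r (y(t, r) = 3 + (-18 - r) = -15 - r)
y(-10, 21)/(-469) - 161 = (-15 - 1*21)/(-469) - 161 = -(-15 - 21)/469 - 161 = -1/469*(-36) - 161 = 36/469 - 161 = -75473/469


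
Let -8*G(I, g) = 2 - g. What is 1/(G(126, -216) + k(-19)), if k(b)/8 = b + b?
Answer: -4/1325 ≈ -0.0030189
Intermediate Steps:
G(I, g) = -¼ + g/8 (G(I, g) = -(2 - g)/8 = -¼ + g/8)
k(b) = 16*b (k(b) = 8*(b + b) = 8*(2*b) = 16*b)
1/(G(126, -216) + k(-19)) = 1/((-¼ + (⅛)*(-216)) + 16*(-19)) = 1/((-¼ - 27) - 304) = 1/(-109/4 - 304) = 1/(-1325/4) = -4/1325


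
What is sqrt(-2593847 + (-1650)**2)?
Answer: sqrt(128653) ≈ 358.68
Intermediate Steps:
sqrt(-2593847 + (-1650)**2) = sqrt(-2593847 + 2722500) = sqrt(128653)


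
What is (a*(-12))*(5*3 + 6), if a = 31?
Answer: -7812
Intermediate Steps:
(a*(-12))*(5*3 + 6) = (31*(-12))*(5*3 + 6) = -372*(15 + 6) = -372*21 = -7812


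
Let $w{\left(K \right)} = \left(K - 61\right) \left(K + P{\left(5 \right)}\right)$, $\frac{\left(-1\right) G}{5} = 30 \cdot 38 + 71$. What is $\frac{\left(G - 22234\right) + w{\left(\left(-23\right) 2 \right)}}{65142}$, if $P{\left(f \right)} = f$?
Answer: $- \frac{11951}{32571} \approx -0.36692$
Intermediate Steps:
$G = -6055$ ($G = - 5 \left(30 \cdot 38 + 71\right) = - 5 \left(1140 + 71\right) = \left(-5\right) 1211 = -6055$)
$w{\left(K \right)} = \left(-61 + K\right) \left(5 + K\right)$ ($w{\left(K \right)} = \left(K - 61\right) \left(K + 5\right) = \left(-61 + K\right) \left(5 + K\right)$)
$\frac{\left(G - 22234\right) + w{\left(\left(-23\right) 2 \right)}}{65142} = \frac{\left(-6055 - 22234\right) - \left(305 - 2116 + 56 \left(-23\right) 2\right)}{65142} = \left(-28289 - \left(-2271 - 2116\right)\right) \frac{1}{65142} = \left(-28289 + \left(-305 + 2116 + 2576\right)\right) \frac{1}{65142} = \left(-28289 + 4387\right) \frac{1}{65142} = \left(-23902\right) \frac{1}{65142} = - \frac{11951}{32571}$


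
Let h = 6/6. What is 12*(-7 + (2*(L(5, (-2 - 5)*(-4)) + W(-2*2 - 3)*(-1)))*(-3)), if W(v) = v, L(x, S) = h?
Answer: -660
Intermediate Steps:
h = 1 (h = 6*(1/6) = 1)
L(x, S) = 1
12*(-7 + (2*(L(5, (-2 - 5)*(-4)) + W(-2*2 - 3)*(-1)))*(-3)) = 12*(-7 + (2*(1 + (-2*2 - 3)*(-1)))*(-3)) = 12*(-7 + (2*(1 + (-4 - 3)*(-1)))*(-3)) = 12*(-7 + (2*(1 - 7*(-1)))*(-3)) = 12*(-7 + (2*(1 + 7))*(-3)) = 12*(-7 + (2*8)*(-3)) = 12*(-7 + 16*(-3)) = 12*(-7 - 48) = 12*(-55) = -660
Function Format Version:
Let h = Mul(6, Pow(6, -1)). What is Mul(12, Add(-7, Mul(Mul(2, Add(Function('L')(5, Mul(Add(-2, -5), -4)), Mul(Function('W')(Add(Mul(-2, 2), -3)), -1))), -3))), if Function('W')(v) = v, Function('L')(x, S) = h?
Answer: -660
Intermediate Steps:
h = 1 (h = Mul(6, Rational(1, 6)) = 1)
Function('L')(x, S) = 1
Mul(12, Add(-7, Mul(Mul(2, Add(Function('L')(5, Mul(Add(-2, -5), -4)), Mul(Function('W')(Add(Mul(-2, 2), -3)), -1))), -3))) = Mul(12, Add(-7, Mul(Mul(2, Add(1, Mul(Add(Mul(-2, 2), -3), -1))), -3))) = Mul(12, Add(-7, Mul(Mul(2, Add(1, Mul(Add(-4, -3), -1))), -3))) = Mul(12, Add(-7, Mul(Mul(2, Add(1, Mul(-7, -1))), -3))) = Mul(12, Add(-7, Mul(Mul(2, Add(1, 7)), -3))) = Mul(12, Add(-7, Mul(Mul(2, 8), -3))) = Mul(12, Add(-7, Mul(16, -3))) = Mul(12, Add(-7, -48)) = Mul(12, -55) = -660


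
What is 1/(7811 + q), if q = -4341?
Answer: 1/3470 ≈ 0.00028818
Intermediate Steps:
1/(7811 + q) = 1/(7811 - 4341) = 1/3470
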